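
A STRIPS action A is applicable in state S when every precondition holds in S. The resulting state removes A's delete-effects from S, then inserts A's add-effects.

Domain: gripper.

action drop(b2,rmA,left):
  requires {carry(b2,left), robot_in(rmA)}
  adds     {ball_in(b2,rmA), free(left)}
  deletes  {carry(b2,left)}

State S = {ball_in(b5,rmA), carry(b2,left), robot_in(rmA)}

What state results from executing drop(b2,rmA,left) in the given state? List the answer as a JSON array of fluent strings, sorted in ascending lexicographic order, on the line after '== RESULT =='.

Progress:
  pre ⊆ S: {carry(b2,left), robot_in(rmA)} ⊆ S  — applicable
  S \ del = {ball_in(b5,rmA), robot_in(rmA)}
  ∪ add   = {ball_in(b2,rmA), ball_in(b5,rmA), free(left), robot_in(rmA)}

== RESULT ==
["ball_in(b2,rmA)", "ball_in(b5,rmA)", "free(left)", "robot_in(rmA)"]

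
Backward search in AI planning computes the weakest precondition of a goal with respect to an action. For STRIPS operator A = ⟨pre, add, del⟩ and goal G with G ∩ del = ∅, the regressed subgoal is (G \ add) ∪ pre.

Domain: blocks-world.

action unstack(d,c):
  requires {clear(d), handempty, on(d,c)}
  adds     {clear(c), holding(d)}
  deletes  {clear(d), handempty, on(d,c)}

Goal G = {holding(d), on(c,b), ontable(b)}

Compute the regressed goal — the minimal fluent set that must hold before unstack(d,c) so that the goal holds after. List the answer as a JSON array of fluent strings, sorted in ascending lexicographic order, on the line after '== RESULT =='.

Regress:
  G ∩ del = {}  (empty — regression defined)
  G \ add = {holding(d), on(c,b), ontable(b)} \ {clear(c), holding(d)} = {on(c,b), ontable(b)}
  ∪ pre   = {on(c,b), ontable(b)} ∪ {clear(d), handempty, on(d,c)}
          = {clear(d), handempty, on(c,b), on(d,c), ontable(b)}

== RESULT ==
["clear(d)", "handempty", "on(c,b)", "on(d,c)", "ontable(b)"]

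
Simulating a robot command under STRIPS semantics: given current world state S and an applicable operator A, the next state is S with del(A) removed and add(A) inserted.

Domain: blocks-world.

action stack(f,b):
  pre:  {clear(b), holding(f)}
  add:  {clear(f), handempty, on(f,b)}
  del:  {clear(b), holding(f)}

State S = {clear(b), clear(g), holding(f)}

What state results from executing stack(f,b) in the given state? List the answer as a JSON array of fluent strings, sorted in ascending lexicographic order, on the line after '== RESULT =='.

Progress:
  pre ⊆ S: {clear(b), holding(f)} ⊆ S  — applicable
  S \ del = {clear(g)}
  ∪ add   = {clear(f), clear(g), handempty, on(f,b)}

== RESULT ==
["clear(f)", "clear(g)", "handempty", "on(f,b)"]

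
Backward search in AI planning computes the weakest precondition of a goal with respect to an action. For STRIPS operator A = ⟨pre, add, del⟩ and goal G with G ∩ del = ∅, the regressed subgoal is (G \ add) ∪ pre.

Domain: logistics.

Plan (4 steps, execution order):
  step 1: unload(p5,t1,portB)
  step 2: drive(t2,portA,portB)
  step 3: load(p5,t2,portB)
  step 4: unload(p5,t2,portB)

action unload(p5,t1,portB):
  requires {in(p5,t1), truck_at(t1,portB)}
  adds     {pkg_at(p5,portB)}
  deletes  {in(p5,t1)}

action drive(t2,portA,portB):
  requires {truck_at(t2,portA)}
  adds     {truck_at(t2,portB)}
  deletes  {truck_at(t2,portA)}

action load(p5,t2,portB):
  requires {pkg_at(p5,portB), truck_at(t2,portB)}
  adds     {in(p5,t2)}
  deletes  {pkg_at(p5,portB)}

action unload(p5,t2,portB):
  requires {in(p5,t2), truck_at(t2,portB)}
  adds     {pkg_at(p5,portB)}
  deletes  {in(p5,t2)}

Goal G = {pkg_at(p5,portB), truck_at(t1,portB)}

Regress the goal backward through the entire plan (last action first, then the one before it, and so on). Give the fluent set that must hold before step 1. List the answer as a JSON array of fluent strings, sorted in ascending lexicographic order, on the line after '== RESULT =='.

Regress step by step:
  through step 4 (unload(p5,t2,portB)): drop {pkg_at(p5,portB)}, keep {truck_at(t1,portB)}, require {in(p5,t2), truck_at(t2,portB)}
    → {in(p5,t2), truck_at(t1,portB), truck_at(t2,portB)}
  through step 3 (load(p5,t2,portB)): drop {in(p5,t2)}, keep {truck_at(t1,portB), truck_at(t2,portB)}, require {pkg_at(p5,portB), truck_at(t2,portB)}
    → {pkg_at(p5,portB), truck_at(t1,portB), truck_at(t2,portB)}
  through step 2 (drive(t2,portA,portB)): drop {truck_at(t2,portB)}, keep {pkg_at(p5,portB), truck_at(t1,portB)}, require {truck_at(t2,portA)}
    → {pkg_at(p5,portB), truck_at(t1,portB), truck_at(t2,portA)}
  through step 1 (unload(p5,t1,portB)): drop {pkg_at(p5,portB)}, keep {truck_at(t1,portB), truck_at(t2,portA)}, require {in(p5,t1), truck_at(t1,portB)}
    → {in(p5,t1), truck_at(t1,portB), truck_at(t2,portA)}

== RESULT ==
["in(p5,t1)", "truck_at(t1,portB)", "truck_at(t2,portA)"]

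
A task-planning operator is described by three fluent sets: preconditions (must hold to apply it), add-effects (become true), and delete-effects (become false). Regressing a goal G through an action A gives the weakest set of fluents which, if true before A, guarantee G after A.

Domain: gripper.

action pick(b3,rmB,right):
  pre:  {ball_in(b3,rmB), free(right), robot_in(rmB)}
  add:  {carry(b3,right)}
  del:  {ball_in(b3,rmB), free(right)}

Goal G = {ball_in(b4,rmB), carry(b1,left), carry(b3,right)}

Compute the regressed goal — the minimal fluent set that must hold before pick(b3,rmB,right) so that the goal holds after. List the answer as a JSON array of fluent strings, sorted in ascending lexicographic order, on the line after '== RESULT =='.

Regress:
  G ∩ del = {}  (empty — regression defined)
  G \ add = {ball_in(b4,rmB), carry(b1,left), carry(b3,right)} \ {carry(b3,right)} = {ball_in(b4,rmB), carry(b1,left)}
  ∪ pre   = {ball_in(b4,rmB), carry(b1,left)} ∪ {ball_in(b3,rmB), free(right), robot_in(rmB)}
          = {ball_in(b3,rmB), ball_in(b4,rmB), carry(b1,left), free(right), robot_in(rmB)}

== RESULT ==
["ball_in(b3,rmB)", "ball_in(b4,rmB)", "carry(b1,left)", "free(right)", "robot_in(rmB)"]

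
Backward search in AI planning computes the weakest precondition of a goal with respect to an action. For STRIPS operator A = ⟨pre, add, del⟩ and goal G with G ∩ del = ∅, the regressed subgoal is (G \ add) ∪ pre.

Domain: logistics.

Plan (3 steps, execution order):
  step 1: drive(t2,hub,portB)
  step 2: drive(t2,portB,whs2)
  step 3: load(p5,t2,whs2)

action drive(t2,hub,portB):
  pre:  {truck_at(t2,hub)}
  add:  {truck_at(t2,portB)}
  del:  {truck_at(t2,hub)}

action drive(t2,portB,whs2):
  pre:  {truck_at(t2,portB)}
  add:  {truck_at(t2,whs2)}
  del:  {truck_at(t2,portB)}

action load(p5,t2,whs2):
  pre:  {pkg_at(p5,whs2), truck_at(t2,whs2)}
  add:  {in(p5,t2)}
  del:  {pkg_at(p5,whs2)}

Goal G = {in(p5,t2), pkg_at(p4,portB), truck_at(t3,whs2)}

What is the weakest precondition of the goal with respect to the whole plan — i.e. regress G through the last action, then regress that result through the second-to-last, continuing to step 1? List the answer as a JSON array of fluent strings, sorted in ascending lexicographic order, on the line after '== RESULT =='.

Work backward from the goal:
  through step 3 (load(p5,t2,whs2)): drop {in(p5,t2)}, keep {pkg_at(p4,portB), truck_at(t3,whs2)}, require {pkg_at(p5,whs2), truck_at(t2,whs2)}
    → {pkg_at(p4,portB), pkg_at(p5,whs2), truck_at(t2,whs2), truck_at(t3,whs2)}
  through step 2 (drive(t2,portB,whs2)): drop {truck_at(t2,whs2)}, keep {pkg_at(p4,portB), pkg_at(p5,whs2), truck_at(t3,whs2)}, require {truck_at(t2,portB)}
    → {pkg_at(p4,portB), pkg_at(p5,whs2), truck_at(t2,portB), truck_at(t3,whs2)}
  through step 1 (drive(t2,hub,portB)): drop {truck_at(t2,portB)}, keep {pkg_at(p4,portB), pkg_at(p5,whs2), truck_at(t3,whs2)}, require {truck_at(t2,hub)}
    → {pkg_at(p4,portB), pkg_at(p5,whs2), truck_at(t2,hub), truck_at(t3,whs2)}

== RESULT ==
["pkg_at(p4,portB)", "pkg_at(p5,whs2)", "truck_at(t2,hub)", "truck_at(t3,whs2)"]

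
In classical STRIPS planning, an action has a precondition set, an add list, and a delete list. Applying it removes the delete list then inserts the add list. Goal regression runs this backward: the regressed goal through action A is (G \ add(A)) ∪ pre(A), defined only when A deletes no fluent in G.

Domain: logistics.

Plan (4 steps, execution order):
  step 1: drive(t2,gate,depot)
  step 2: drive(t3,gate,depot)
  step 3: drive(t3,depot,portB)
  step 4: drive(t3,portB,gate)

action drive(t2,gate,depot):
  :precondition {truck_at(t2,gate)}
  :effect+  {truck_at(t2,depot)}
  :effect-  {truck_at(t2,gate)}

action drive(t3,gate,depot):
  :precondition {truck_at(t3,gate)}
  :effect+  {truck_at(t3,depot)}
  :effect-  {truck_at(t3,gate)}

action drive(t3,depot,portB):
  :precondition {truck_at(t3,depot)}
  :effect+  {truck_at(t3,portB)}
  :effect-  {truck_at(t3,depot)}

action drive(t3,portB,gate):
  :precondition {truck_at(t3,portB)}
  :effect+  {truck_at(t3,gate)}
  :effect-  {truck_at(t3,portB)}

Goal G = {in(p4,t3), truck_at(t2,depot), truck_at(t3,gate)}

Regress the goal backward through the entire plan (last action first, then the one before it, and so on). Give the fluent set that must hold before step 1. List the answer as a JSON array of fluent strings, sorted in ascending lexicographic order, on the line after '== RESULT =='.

Work backward from the goal:
  through step 4 (drive(t3,portB,gate)): drop {truck_at(t3,gate)}, keep {in(p4,t3), truck_at(t2,depot)}, require {truck_at(t3,portB)}
    → {in(p4,t3), truck_at(t2,depot), truck_at(t3,portB)}
  through step 3 (drive(t3,depot,portB)): drop {truck_at(t3,portB)}, keep {in(p4,t3), truck_at(t2,depot)}, require {truck_at(t3,depot)}
    → {in(p4,t3), truck_at(t2,depot), truck_at(t3,depot)}
  through step 2 (drive(t3,gate,depot)): drop {truck_at(t3,depot)}, keep {in(p4,t3), truck_at(t2,depot)}, require {truck_at(t3,gate)}
    → {in(p4,t3), truck_at(t2,depot), truck_at(t3,gate)}
  through step 1 (drive(t2,gate,depot)): drop {truck_at(t2,depot)}, keep {in(p4,t3), truck_at(t3,gate)}, require {truck_at(t2,gate)}
    → {in(p4,t3), truck_at(t2,gate), truck_at(t3,gate)}

== RESULT ==
["in(p4,t3)", "truck_at(t2,gate)", "truck_at(t3,gate)"]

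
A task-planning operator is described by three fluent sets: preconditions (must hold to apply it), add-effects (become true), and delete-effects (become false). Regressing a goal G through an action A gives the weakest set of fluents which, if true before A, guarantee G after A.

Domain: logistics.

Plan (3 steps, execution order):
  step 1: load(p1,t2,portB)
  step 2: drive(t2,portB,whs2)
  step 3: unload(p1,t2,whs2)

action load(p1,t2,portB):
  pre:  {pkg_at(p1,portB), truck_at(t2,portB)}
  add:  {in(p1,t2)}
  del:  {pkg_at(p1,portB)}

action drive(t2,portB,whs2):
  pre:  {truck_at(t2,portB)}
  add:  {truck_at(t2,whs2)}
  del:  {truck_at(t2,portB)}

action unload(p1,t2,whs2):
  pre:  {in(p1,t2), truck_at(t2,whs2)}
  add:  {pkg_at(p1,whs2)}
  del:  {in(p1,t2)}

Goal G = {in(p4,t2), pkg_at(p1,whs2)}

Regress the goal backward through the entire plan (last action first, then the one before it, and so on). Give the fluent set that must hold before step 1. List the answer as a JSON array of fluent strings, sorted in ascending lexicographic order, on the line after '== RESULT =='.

Regress step by step:
  through step 3 (unload(p1,t2,whs2)): drop {pkg_at(p1,whs2)}, keep {in(p4,t2)}, require {in(p1,t2), truck_at(t2,whs2)}
    → {in(p1,t2), in(p4,t2), truck_at(t2,whs2)}
  through step 2 (drive(t2,portB,whs2)): drop {truck_at(t2,whs2)}, keep {in(p1,t2), in(p4,t2)}, require {truck_at(t2,portB)}
    → {in(p1,t2), in(p4,t2), truck_at(t2,portB)}
  through step 1 (load(p1,t2,portB)): drop {in(p1,t2)}, keep {in(p4,t2), truck_at(t2,portB)}, require {pkg_at(p1,portB), truck_at(t2,portB)}
    → {in(p4,t2), pkg_at(p1,portB), truck_at(t2,portB)}

== RESULT ==
["in(p4,t2)", "pkg_at(p1,portB)", "truck_at(t2,portB)"]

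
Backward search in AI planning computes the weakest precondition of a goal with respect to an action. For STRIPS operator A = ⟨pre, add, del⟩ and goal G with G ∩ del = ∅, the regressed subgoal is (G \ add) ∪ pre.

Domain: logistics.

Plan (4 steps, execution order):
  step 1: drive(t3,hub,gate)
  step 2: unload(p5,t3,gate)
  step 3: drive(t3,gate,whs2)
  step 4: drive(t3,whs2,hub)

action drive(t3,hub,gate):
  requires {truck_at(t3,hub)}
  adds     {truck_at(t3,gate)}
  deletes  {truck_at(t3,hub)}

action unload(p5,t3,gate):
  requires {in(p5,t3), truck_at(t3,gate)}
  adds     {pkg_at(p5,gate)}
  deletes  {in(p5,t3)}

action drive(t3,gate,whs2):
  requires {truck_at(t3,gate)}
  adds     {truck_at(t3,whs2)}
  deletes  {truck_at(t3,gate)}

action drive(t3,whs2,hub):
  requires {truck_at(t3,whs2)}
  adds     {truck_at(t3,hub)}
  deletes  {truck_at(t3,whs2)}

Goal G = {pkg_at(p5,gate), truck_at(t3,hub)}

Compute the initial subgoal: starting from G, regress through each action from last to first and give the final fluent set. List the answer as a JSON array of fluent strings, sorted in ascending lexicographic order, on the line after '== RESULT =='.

Work backward from the goal:
  through step 4 (drive(t3,whs2,hub)): drop {truck_at(t3,hub)}, keep {pkg_at(p5,gate)}, require {truck_at(t3,whs2)}
    → {pkg_at(p5,gate), truck_at(t3,whs2)}
  through step 3 (drive(t3,gate,whs2)): drop {truck_at(t3,whs2)}, keep {pkg_at(p5,gate)}, require {truck_at(t3,gate)}
    → {pkg_at(p5,gate), truck_at(t3,gate)}
  through step 2 (unload(p5,t3,gate)): drop {pkg_at(p5,gate)}, keep {truck_at(t3,gate)}, require {in(p5,t3), truck_at(t3,gate)}
    → {in(p5,t3), truck_at(t3,gate)}
  through step 1 (drive(t3,hub,gate)): drop {truck_at(t3,gate)}, keep {in(p5,t3)}, require {truck_at(t3,hub)}
    → {in(p5,t3), truck_at(t3,hub)}

== RESULT ==
["in(p5,t3)", "truck_at(t3,hub)"]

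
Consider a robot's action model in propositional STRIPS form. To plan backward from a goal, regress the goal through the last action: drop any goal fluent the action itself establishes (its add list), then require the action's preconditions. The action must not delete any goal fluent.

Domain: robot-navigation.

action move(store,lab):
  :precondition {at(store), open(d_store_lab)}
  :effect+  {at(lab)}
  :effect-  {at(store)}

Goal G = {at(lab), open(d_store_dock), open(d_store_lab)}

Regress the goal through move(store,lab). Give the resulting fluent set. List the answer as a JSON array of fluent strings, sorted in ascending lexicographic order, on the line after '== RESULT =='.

Regress:
  G ∩ del = {}  (empty — regression defined)
  G \ add = {at(lab), open(d_store_dock), open(d_store_lab)} \ {at(lab)} = {open(d_store_dock), open(d_store_lab)}
  ∪ pre   = {open(d_store_dock), open(d_store_lab)} ∪ {at(store), open(d_store_lab)}
          = {at(store), open(d_store_dock), open(d_store_lab)}

== RESULT ==
["at(store)", "open(d_store_dock)", "open(d_store_lab)"]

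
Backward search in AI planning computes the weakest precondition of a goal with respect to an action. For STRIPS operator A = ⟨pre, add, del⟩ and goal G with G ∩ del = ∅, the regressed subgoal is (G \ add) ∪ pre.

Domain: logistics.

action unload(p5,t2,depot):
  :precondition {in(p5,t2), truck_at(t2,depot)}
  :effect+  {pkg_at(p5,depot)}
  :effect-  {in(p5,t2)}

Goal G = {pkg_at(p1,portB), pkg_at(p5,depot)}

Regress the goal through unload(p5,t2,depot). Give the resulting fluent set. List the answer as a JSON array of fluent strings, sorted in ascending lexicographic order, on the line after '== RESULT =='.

Compute (G \ add) ∪ pre:
  G ∩ del = {}  (empty — regression defined)
  G \ add = {pkg_at(p1,portB), pkg_at(p5,depot)} \ {pkg_at(p5,depot)} = {pkg_at(p1,portB)}
  ∪ pre   = {pkg_at(p1,portB)} ∪ {in(p5,t2), truck_at(t2,depot)}
          = {in(p5,t2), pkg_at(p1,portB), truck_at(t2,depot)}

== RESULT ==
["in(p5,t2)", "pkg_at(p1,portB)", "truck_at(t2,depot)"]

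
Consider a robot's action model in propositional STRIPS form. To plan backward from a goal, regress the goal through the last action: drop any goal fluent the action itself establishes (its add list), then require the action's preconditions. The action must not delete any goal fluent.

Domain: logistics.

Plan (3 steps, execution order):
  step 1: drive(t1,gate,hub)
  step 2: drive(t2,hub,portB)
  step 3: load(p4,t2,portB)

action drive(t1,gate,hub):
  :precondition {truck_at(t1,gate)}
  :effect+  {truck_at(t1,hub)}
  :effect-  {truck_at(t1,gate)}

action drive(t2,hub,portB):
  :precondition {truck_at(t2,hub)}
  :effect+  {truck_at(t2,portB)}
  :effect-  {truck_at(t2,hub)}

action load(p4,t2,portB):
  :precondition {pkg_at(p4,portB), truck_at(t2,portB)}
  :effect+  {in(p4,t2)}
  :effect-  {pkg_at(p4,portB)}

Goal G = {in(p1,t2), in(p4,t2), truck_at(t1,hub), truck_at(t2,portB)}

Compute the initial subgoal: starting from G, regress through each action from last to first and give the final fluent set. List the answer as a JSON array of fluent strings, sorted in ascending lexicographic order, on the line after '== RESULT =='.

Work backward from the goal:
  through step 3 (load(p4,t2,portB)): drop {in(p4,t2)}, keep {in(p1,t2), truck_at(t1,hub), truck_at(t2,portB)}, require {pkg_at(p4,portB), truck_at(t2,portB)}
    → {in(p1,t2), pkg_at(p4,portB), truck_at(t1,hub), truck_at(t2,portB)}
  through step 2 (drive(t2,hub,portB)): drop {truck_at(t2,portB)}, keep {in(p1,t2), pkg_at(p4,portB), truck_at(t1,hub)}, require {truck_at(t2,hub)}
    → {in(p1,t2), pkg_at(p4,portB), truck_at(t1,hub), truck_at(t2,hub)}
  through step 1 (drive(t1,gate,hub)): drop {truck_at(t1,hub)}, keep {in(p1,t2), pkg_at(p4,portB), truck_at(t2,hub)}, require {truck_at(t1,gate)}
    → {in(p1,t2), pkg_at(p4,portB), truck_at(t1,gate), truck_at(t2,hub)}

== RESULT ==
["in(p1,t2)", "pkg_at(p4,portB)", "truck_at(t1,gate)", "truck_at(t2,hub)"]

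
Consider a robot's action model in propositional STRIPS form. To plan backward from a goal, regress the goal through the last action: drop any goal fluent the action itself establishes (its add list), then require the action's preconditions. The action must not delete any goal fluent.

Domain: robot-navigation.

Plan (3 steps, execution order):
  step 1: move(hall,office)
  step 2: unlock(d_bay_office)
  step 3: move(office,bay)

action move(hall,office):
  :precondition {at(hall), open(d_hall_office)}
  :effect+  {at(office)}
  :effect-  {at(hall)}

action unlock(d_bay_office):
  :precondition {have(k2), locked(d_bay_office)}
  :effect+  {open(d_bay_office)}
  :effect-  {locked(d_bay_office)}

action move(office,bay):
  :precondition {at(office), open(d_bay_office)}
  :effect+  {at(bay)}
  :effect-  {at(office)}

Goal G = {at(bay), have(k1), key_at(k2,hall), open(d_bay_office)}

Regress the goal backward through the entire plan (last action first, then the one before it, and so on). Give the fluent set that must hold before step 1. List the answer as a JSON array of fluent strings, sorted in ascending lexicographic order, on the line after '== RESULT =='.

Regress step by step:
  through step 3 (move(office,bay)): drop {at(bay)}, keep {have(k1), key_at(k2,hall), open(d_bay_office)}, require {at(office), open(d_bay_office)}
    → {at(office), have(k1), key_at(k2,hall), open(d_bay_office)}
  through step 2 (unlock(d_bay_office)): drop {open(d_bay_office)}, keep {at(office), have(k1), key_at(k2,hall)}, require {have(k2), locked(d_bay_office)}
    → {at(office), have(k1), have(k2), key_at(k2,hall), locked(d_bay_office)}
  through step 1 (move(hall,office)): drop {at(office)}, keep {have(k1), have(k2), key_at(k2,hall), locked(d_bay_office)}, require {at(hall), open(d_hall_office)}
    → {at(hall), have(k1), have(k2), key_at(k2,hall), locked(d_bay_office), open(d_hall_office)}

== RESULT ==
["at(hall)", "have(k1)", "have(k2)", "key_at(k2,hall)", "locked(d_bay_office)", "open(d_hall_office)"]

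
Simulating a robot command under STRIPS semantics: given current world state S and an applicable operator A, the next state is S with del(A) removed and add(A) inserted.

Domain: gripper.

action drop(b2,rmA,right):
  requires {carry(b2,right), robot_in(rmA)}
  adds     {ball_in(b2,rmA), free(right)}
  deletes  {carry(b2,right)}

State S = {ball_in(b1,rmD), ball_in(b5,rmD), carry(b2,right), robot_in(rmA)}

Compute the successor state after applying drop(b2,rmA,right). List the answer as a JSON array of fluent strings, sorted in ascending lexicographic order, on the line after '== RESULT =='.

Progress:
  pre ⊆ S: {carry(b2,right), robot_in(rmA)} ⊆ S  — applicable
  S \ del = {ball_in(b1,rmD), ball_in(b5,rmD), robot_in(rmA)}
  ∪ add   = {ball_in(b1,rmD), ball_in(b2,rmA), ball_in(b5,rmD), free(right), robot_in(rmA)}

== RESULT ==
["ball_in(b1,rmD)", "ball_in(b2,rmA)", "ball_in(b5,rmD)", "free(right)", "robot_in(rmA)"]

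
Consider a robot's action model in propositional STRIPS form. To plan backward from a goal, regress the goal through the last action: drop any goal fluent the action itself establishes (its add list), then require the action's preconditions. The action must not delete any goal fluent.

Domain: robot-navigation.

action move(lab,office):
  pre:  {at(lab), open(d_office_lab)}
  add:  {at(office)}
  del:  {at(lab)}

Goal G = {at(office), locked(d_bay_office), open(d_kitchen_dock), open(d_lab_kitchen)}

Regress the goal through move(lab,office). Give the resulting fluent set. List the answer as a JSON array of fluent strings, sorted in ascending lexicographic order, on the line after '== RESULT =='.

Regress:
  G ∩ del = {}  (empty — regression defined)
  G \ add = {at(office), locked(d_bay_office), open(d_kitchen_dock), open(d_lab_kitchen)} \ {at(office)} = {locked(d_bay_office), open(d_kitchen_dock), open(d_lab_kitchen)}
  ∪ pre   = {locked(d_bay_office), open(d_kitchen_dock), open(d_lab_kitchen)} ∪ {at(lab), open(d_office_lab)}
          = {at(lab), locked(d_bay_office), open(d_kitchen_dock), open(d_lab_kitchen), open(d_office_lab)}

== RESULT ==
["at(lab)", "locked(d_bay_office)", "open(d_kitchen_dock)", "open(d_lab_kitchen)", "open(d_office_lab)"]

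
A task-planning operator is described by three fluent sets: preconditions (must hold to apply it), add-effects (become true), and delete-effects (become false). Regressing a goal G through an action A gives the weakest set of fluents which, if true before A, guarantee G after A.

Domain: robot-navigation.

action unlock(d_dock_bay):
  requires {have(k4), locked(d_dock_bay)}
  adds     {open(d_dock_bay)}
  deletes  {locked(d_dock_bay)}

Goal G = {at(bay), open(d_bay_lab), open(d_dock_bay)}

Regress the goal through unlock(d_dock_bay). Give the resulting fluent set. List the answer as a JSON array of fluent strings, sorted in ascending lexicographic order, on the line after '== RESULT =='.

Compute (G \ add) ∪ pre:
  G ∩ del = {}  (empty — regression defined)
  G \ add = {at(bay), open(d_bay_lab), open(d_dock_bay)} \ {open(d_dock_bay)} = {at(bay), open(d_bay_lab)}
  ∪ pre   = {at(bay), open(d_bay_lab)} ∪ {have(k4), locked(d_dock_bay)}
          = {at(bay), have(k4), locked(d_dock_bay), open(d_bay_lab)}

== RESULT ==
["at(bay)", "have(k4)", "locked(d_dock_bay)", "open(d_bay_lab)"]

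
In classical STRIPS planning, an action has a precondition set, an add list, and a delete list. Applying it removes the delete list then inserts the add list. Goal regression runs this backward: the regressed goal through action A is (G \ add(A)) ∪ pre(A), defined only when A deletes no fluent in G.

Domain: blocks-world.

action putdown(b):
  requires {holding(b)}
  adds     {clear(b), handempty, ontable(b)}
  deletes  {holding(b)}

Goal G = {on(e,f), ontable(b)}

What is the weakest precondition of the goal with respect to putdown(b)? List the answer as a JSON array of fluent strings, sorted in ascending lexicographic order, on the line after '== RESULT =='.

Regress:
  G ∩ del = {}  (empty — regression defined)
  G \ add = {on(e,f), ontable(b)} \ {clear(b), handempty, ontable(b)} = {on(e,f)}
  ∪ pre   = {on(e,f)} ∪ {holding(b)}
          = {holding(b), on(e,f)}

== RESULT ==
["holding(b)", "on(e,f)"]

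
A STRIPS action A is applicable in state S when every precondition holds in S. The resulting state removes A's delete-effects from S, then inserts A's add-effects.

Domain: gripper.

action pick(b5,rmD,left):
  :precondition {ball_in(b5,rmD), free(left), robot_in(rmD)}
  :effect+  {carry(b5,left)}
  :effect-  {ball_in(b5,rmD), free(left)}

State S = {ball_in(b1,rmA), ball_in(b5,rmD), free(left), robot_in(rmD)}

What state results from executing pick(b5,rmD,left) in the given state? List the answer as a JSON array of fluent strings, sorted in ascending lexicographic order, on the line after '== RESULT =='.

Compute (S \ del) ∪ add:
  pre ⊆ S: {ball_in(b5,rmD), free(left), robot_in(rmD)} ⊆ S  — applicable
  S \ del = {ball_in(b1,rmA), robot_in(rmD)}
  ∪ add   = {ball_in(b1,rmA), carry(b5,left), robot_in(rmD)}

== RESULT ==
["ball_in(b1,rmA)", "carry(b5,left)", "robot_in(rmD)"]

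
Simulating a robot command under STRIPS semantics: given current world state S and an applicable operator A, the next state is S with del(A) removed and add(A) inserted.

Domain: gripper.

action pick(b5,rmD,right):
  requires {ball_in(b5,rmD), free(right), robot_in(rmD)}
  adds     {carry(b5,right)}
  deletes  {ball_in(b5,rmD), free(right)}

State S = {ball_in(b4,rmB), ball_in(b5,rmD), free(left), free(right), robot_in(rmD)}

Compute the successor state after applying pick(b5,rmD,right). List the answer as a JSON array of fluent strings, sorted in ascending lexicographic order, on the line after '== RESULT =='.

Progress:
  pre ⊆ S: {ball_in(b5,rmD), free(right), robot_in(rmD)} ⊆ S  — applicable
  S \ del = {ball_in(b4,rmB), free(left), robot_in(rmD)}
  ∪ add   = {ball_in(b4,rmB), carry(b5,right), free(left), robot_in(rmD)}

== RESULT ==
["ball_in(b4,rmB)", "carry(b5,right)", "free(left)", "robot_in(rmD)"]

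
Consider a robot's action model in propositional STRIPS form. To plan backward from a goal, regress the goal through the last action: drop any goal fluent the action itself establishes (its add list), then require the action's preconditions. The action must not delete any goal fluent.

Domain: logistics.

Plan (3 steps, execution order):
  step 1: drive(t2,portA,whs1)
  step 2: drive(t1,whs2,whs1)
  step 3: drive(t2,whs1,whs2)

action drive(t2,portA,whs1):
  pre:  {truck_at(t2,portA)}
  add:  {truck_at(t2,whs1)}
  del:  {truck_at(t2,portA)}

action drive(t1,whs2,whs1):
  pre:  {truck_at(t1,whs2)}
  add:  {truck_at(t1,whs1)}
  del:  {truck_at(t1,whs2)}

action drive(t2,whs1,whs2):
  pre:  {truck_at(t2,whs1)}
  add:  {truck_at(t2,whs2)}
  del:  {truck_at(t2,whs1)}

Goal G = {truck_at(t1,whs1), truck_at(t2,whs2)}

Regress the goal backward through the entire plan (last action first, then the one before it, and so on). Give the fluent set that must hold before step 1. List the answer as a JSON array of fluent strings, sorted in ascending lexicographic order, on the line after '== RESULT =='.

Work backward from the goal:
  through step 3 (drive(t2,whs1,whs2)): drop {truck_at(t2,whs2)}, keep {truck_at(t1,whs1)}, require {truck_at(t2,whs1)}
    → {truck_at(t1,whs1), truck_at(t2,whs1)}
  through step 2 (drive(t1,whs2,whs1)): drop {truck_at(t1,whs1)}, keep {truck_at(t2,whs1)}, require {truck_at(t1,whs2)}
    → {truck_at(t1,whs2), truck_at(t2,whs1)}
  through step 1 (drive(t2,portA,whs1)): drop {truck_at(t2,whs1)}, keep {truck_at(t1,whs2)}, require {truck_at(t2,portA)}
    → {truck_at(t1,whs2), truck_at(t2,portA)}

== RESULT ==
["truck_at(t1,whs2)", "truck_at(t2,portA)"]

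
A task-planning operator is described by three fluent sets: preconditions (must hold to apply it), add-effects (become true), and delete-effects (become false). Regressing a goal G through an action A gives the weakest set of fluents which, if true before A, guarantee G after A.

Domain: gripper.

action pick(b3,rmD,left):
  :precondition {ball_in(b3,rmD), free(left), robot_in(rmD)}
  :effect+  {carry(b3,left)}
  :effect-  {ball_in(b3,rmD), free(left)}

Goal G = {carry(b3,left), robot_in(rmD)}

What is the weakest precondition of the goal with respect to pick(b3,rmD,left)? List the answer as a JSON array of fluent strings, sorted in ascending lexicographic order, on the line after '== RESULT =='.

Regress:
  G ∩ del = {}  (empty — regression defined)
  G \ add = {carry(b3,left), robot_in(rmD)} \ {carry(b3,left)} = {robot_in(rmD)}
  ∪ pre   = {robot_in(rmD)} ∪ {ball_in(b3,rmD), free(left), robot_in(rmD)}
          = {ball_in(b3,rmD), free(left), robot_in(rmD)}

== RESULT ==
["ball_in(b3,rmD)", "free(left)", "robot_in(rmD)"]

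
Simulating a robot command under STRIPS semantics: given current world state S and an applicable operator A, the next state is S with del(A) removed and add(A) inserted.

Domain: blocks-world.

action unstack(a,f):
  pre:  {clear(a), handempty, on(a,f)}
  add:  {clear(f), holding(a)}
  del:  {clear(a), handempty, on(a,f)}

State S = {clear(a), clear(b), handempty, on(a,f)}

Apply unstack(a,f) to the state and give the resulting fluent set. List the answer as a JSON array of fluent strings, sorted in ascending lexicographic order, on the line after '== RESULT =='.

Progress:
  pre ⊆ S: {clear(a), handempty, on(a,f)} ⊆ S  — applicable
  S \ del = {clear(b)}
  ∪ add   = {clear(b), clear(f), holding(a)}

== RESULT ==
["clear(b)", "clear(f)", "holding(a)"]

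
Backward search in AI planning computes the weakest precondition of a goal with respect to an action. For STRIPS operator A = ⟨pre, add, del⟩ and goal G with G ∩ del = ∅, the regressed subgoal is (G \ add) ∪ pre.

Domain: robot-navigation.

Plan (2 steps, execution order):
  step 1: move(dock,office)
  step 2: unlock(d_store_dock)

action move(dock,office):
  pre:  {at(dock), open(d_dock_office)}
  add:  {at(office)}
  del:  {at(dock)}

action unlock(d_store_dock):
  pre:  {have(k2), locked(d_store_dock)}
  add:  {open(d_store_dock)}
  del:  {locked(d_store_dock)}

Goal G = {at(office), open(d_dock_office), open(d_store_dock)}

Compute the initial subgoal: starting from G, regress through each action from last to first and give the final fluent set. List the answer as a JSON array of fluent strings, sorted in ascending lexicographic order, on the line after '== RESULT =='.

Regress step by step:
  through step 2 (unlock(d_store_dock)): drop {open(d_store_dock)}, keep {at(office), open(d_dock_office)}, require {have(k2), locked(d_store_dock)}
    → {at(office), have(k2), locked(d_store_dock), open(d_dock_office)}
  through step 1 (move(dock,office)): drop {at(office)}, keep {have(k2), locked(d_store_dock), open(d_dock_office)}, require {at(dock), open(d_dock_office)}
    → {at(dock), have(k2), locked(d_store_dock), open(d_dock_office)}

== RESULT ==
["at(dock)", "have(k2)", "locked(d_store_dock)", "open(d_dock_office)"]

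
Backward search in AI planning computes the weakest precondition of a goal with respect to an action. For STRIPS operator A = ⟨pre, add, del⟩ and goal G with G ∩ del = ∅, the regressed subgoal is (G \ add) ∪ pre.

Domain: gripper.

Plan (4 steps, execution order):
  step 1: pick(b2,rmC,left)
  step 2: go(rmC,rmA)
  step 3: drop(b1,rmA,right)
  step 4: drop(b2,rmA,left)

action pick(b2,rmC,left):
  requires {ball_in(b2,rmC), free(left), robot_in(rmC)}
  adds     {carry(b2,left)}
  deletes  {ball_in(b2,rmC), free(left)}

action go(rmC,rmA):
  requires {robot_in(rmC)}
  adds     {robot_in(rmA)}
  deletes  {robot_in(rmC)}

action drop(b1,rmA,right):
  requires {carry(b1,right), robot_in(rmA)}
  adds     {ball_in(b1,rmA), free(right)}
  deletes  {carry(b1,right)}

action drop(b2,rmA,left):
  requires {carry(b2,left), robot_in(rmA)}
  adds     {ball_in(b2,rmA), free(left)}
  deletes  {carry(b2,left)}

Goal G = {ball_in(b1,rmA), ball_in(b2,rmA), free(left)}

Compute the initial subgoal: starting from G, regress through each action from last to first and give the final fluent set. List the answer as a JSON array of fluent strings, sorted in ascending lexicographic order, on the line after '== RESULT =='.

Work backward from the goal:
  through step 4 (drop(b2,rmA,left)): drop {ball_in(b2,rmA), free(left)}, keep {ball_in(b1,rmA)}, require {carry(b2,left), robot_in(rmA)}
    → {ball_in(b1,rmA), carry(b2,left), robot_in(rmA)}
  through step 3 (drop(b1,rmA,right)): drop {ball_in(b1,rmA)}, keep {carry(b2,left), robot_in(rmA)}, require {carry(b1,right), robot_in(rmA)}
    → {carry(b1,right), carry(b2,left), robot_in(rmA)}
  through step 2 (go(rmC,rmA)): drop {robot_in(rmA)}, keep {carry(b1,right), carry(b2,left)}, require {robot_in(rmC)}
    → {carry(b1,right), carry(b2,left), robot_in(rmC)}
  through step 1 (pick(b2,rmC,left)): drop {carry(b2,left)}, keep {carry(b1,right), robot_in(rmC)}, require {ball_in(b2,rmC), free(left), robot_in(rmC)}
    → {ball_in(b2,rmC), carry(b1,right), free(left), robot_in(rmC)}

== RESULT ==
["ball_in(b2,rmC)", "carry(b1,right)", "free(left)", "robot_in(rmC)"]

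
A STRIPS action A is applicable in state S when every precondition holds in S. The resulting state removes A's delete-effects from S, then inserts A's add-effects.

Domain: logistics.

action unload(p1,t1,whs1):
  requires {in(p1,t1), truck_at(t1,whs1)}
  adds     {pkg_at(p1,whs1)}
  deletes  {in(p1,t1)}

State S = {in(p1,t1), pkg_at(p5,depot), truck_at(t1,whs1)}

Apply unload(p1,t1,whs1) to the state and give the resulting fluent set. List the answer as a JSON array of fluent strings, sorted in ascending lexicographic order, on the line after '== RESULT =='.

Compute (S \ del) ∪ add:
  pre ⊆ S: {in(p1,t1), truck_at(t1,whs1)} ⊆ S  — applicable
  S \ del = {pkg_at(p5,depot), truck_at(t1,whs1)}
  ∪ add   = {pkg_at(p1,whs1), pkg_at(p5,depot), truck_at(t1,whs1)}

== RESULT ==
["pkg_at(p1,whs1)", "pkg_at(p5,depot)", "truck_at(t1,whs1)"]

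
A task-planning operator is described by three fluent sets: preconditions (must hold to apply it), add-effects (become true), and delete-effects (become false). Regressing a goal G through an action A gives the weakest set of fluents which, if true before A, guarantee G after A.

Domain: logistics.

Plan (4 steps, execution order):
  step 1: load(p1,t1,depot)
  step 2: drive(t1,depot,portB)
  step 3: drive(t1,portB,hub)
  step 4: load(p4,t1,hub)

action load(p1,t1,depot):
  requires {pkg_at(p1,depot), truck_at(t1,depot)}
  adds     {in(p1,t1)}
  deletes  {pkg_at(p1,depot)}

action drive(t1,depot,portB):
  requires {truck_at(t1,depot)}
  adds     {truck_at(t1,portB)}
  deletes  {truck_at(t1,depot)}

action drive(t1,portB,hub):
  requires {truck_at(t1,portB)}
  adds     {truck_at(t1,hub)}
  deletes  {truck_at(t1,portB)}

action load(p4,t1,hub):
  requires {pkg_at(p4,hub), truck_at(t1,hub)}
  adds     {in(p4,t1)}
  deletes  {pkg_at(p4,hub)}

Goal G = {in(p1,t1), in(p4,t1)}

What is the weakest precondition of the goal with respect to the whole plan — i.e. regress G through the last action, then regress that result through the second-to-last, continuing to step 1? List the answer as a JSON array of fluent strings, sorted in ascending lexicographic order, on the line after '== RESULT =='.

Regress step by step:
  through step 4 (load(p4,t1,hub)): drop {in(p4,t1)}, keep {in(p1,t1)}, require {pkg_at(p4,hub), truck_at(t1,hub)}
    → {in(p1,t1), pkg_at(p4,hub), truck_at(t1,hub)}
  through step 3 (drive(t1,portB,hub)): drop {truck_at(t1,hub)}, keep {in(p1,t1), pkg_at(p4,hub)}, require {truck_at(t1,portB)}
    → {in(p1,t1), pkg_at(p4,hub), truck_at(t1,portB)}
  through step 2 (drive(t1,depot,portB)): drop {truck_at(t1,portB)}, keep {in(p1,t1), pkg_at(p4,hub)}, require {truck_at(t1,depot)}
    → {in(p1,t1), pkg_at(p4,hub), truck_at(t1,depot)}
  through step 1 (load(p1,t1,depot)): drop {in(p1,t1)}, keep {pkg_at(p4,hub), truck_at(t1,depot)}, require {pkg_at(p1,depot), truck_at(t1,depot)}
    → {pkg_at(p1,depot), pkg_at(p4,hub), truck_at(t1,depot)}

== RESULT ==
["pkg_at(p1,depot)", "pkg_at(p4,hub)", "truck_at(t1,depot)"]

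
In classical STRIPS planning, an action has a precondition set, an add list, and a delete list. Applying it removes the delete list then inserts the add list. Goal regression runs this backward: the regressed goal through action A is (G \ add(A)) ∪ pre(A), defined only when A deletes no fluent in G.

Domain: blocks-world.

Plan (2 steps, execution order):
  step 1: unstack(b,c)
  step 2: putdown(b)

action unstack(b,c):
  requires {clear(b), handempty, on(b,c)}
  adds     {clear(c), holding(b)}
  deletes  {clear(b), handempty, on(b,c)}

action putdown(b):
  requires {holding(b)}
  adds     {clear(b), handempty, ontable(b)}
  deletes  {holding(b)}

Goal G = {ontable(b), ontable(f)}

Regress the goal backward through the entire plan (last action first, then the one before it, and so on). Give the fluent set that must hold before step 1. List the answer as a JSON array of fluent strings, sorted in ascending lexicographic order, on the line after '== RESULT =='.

Work backward from the goal:
  through step 2 (putdown(b)): drop {ontable(b)}, keep {ontable(f)}, require {holding(b)}
    → {holding(b), ontable(f)}
  through step 1 (unstack(b,c)): drop {holding(b)}, keep {ontable(f)}, require {clear(b), handempty, on(b,c)}
    → {clear(b), handempty, on(b,c), ontable(f)}

== RESULT ==
["clear(b)", "handempty", "on(b,c)", "ontable(f)"]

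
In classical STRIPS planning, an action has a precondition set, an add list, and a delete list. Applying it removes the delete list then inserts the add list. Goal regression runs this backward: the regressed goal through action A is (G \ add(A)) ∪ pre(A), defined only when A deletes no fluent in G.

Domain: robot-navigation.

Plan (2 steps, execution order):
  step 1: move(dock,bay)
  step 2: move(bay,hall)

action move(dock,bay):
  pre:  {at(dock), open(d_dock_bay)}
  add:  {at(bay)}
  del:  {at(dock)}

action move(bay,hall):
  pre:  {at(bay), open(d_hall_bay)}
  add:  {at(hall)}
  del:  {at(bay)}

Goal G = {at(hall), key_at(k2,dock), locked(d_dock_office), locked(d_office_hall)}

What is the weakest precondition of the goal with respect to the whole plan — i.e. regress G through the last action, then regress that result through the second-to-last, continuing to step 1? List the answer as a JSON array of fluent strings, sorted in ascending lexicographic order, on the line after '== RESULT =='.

Work backward from the goal:
  through step 2 (move(bay,hall)): drop {at(hall)}, keep {key_at(k2,dock), locked(d_dock_office), locked(d_office_hall)}, require {at(bay), open(d_hall_bay)}
    → {at(bay), key_at(k2,dock), locked(d_dock_office), locked(d_office_hall), open(d_hall_bay)}
  through step 1 (move(dock,bay)): drop {at(bay)}, keep {key_at(k2,dock), locked(d_dock_office), locked(d_office_hall), open(d_hall_bay)}, require {at(dock), open(d_dock_bay)}
    → {at(dock), key_at(k2,dock), locked(d_dock_office), locked(d_office_hall), open(d_dock_bay), open(d_hall_bay)}

== RESULT ==
["at(dock)", "key_at(k2,dock)", "locked(d_dock_office)", "locked(d_office_hall)", "open(d_dock_bay)", "open(d_hall_bay)"]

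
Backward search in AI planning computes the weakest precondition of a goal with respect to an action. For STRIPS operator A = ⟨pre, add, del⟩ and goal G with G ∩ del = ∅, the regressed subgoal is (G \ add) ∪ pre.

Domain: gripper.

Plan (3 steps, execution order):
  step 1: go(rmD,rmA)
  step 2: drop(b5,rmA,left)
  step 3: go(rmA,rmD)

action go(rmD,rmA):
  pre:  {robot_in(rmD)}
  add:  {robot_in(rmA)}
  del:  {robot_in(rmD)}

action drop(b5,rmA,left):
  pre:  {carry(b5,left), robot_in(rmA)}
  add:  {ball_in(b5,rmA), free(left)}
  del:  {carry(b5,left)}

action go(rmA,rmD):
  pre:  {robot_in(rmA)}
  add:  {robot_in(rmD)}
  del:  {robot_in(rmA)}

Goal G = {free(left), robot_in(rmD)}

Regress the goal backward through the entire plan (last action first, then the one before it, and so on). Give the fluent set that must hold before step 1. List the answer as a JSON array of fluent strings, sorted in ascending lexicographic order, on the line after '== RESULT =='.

Work backward from the goal:
  through step 3 (go(rmA,rmD)): drop {robot_in(rmD)}, keep {free(left)}, require {robot_in(rmA)}
    → {free(left), robot_in(rmA)}
  through step 2 (drop(b5,rmA,left)): drop {free(left)}, keep {robot_in(rmA)}, require {carry(b5,left), robot_in(rmA)}
    → {carry(b5,left), robot_in(rmA)}
  through step 1 (go(rmD,rmA)): drop {robot_in(rmA)}, keep {carry(b5,left)}, require {robot_in(rmD)}
    → {carry(b5,left), robot_in(rmD)}

== RESULT ==
["carry(b5,left)", "robot_in(rmD)"]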